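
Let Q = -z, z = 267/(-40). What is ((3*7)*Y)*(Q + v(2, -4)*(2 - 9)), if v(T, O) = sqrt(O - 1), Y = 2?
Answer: 5607/20 - 294*I*sqrt(5) ≈ 280.35 - 657.4*I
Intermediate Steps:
z = -267/40 (z = 267*(-1/40) = -267/40 ≈ -6.6750)
v(T, O) = sqrt(-1 + O)
Q = 267/40 (Q = -1*(-267/40) = 267/40 ≈ 6.6750)
((3*7)*Y)*(Q + v(2, -4)*(2 - 9)) = ((3*7)*2)*(267/40 + sqrt(-1 - 4)*(2 - 9)) = (21*2)*(267/40 + sqrt(-5)*(-7)) = 42*(267/40 + (I*sqrt(5))*(-7)) = 42*(267/40 - 7*I*sqrt(5)) = 5607/20 - 294*I*sqrt(5)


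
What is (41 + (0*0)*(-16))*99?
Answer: 4059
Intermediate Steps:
(41 + (0*0)*(-16))*99 = (41 + 0*(-16))*99 = (41 + 0)*99 = 41*99 = 4059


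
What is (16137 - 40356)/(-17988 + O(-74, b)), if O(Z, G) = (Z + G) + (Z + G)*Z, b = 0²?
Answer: 24219/12586 ≈ 1.9243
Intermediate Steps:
b = 0
O(Z, G) = G + Z + Z*(G + Z) (O(Z, G) = (G + Z) + (G + Z)*Z = (G + Z) + Z*(G + Z) = G + Z + Z*(G + Z))
(16137 - 40356)/(-17988 + O(-74, b)) = (16137 - 40356)/(-17988 + (0 - 74 + (-74)² + 0*(-74))) = -24219/(-17988 + (0 - 74 + 5476 + 0)) = -24219/(-17988 + 5402) = -24219/(-12586) = -24219*(-1/12586) = 24219/12586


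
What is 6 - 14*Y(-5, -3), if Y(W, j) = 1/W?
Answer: 44/5 ≈ 8.8000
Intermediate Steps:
6 - 14*Y(-5, -3) = 6 - 14/(-5) = 6 - 14*(-⅕) = 6 + 14/5 = 44/5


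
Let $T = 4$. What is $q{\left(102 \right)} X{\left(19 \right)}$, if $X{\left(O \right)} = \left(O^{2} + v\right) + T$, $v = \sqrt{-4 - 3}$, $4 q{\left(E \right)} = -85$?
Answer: $- \frac{31025}{4} - \frac{85 i \sqrt{7}}{4} \approx -7756.3 - 56.222 i$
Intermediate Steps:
$q{\left(E \right)} = - \frac{85}{4}$ ($q{\left(E \right)} = \frac{1}{4} \left(-85\right) = - \frac{85}{4}$)
$v = i \sqrt{7}$ ($v = \sqrt{-7} = i \sqrt{7} \approx 2.6458 i$)
$X{\left(O \right)} = 4 + O^{2} + i \sqrt{7}$ ($X{\left(O \right)} = \left(O^{2} + i \sqrt{7}\right) + 4 = 4 + O^{2} + i \sqrt{7}$)
$q{\left(102 \right)} X{\left(19 \right)} = - \frac{85 \left(4 + 19^{2} + i \sqrt{7}\right)}{4} = - \frac{85 \left(4 + 361 + i \sqrt{7}\right)}{4} = - \frac{85 \left(365 + i \sqrt{7}\right)}{4} = - \frac{31025}{4} - \frac{85 i \sqrt{7}}{4}$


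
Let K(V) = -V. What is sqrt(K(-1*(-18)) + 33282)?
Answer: 12*sqrt(231) ≈ 182.38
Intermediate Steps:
sqrt(K(-1*(-18)) + 33282) = sqrt(-(-1)*(-18) + 33282) = sqrt(-1*18 + 33282) = sqrt(-18 + 33282) = sqrt(33264) = 12*sqrt(231)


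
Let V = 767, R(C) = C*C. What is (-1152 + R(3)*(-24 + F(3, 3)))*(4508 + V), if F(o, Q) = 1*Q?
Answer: -7073775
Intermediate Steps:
F(o, Q) = Q
R(C) = C**2
(-1152 + R(3)*(-24 + F(3, 3)))*(4508 + V) = (-1152 + 3**2*(-24 + 3))*(4508 + 767) = (-1152 + 9*(-21))*5275 = (-1152 - 189)*5275 = -1341*5275 = -7073775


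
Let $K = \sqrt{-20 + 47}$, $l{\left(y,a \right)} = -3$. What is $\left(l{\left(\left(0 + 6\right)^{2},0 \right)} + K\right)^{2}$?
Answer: $36 - 18 \sqrt{3} \approx 4.8231$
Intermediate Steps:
$K = 3 \sqrt{3}$ ($K = \sqrt{27} = 3 \sqrt{3} \approx 5.1962$)
$\left(l{\left(\left(0 + 6\right)^{2},0 \right)} + K\right)^{2} = \left(-3 + 3 \sqrt{3}\right)^{2}$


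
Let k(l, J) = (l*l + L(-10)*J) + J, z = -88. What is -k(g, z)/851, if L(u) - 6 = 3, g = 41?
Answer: -801/851 ≈ -0.94125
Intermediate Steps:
L(u) = 9 (L(u) = 6 + 3 = 9)
k(l, J) = l**2 + 10*J (k(l, J) = (l*l + 9*J) + J = (l**2 + 9*J) + J = l**2 + 10*J)
-k(g, z)/851 = -(41**2 + 10*(-88))/851 = -(1681 - 880)/851 = -801/851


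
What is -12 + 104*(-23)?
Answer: -2404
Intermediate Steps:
-12 + 104*(-23) = -12 - 2392 = -2404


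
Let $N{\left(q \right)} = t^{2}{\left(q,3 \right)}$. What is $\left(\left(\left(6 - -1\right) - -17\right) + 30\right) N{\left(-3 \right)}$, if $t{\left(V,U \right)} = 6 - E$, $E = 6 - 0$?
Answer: $0$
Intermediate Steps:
$E = 6$ ($E = 6 + 0 = 6$)
$t{\left(V,U \right)} = 0$ ($t{\left(V,U \right)} = 6 - 6 = 0$)
$N{\left(q \right)} = 0$ ($N{\left(q \right)} = 0^{2} = 0$)
$\left(\left(\left(6 - -1\right) - -17\right) + 30\right) N{\left(-3 \right)} = \left(\left(\left(6 - -1\right) - -17\right) + 30\right) 0 = \left(\left(\left(6 + 1\right) + 17\right) + 30\right) 0 = \left(\left(7 + 17\right) + 30\right) 0 = \left(24 + 30\right) 0 = 54 \cdot 0 = 0$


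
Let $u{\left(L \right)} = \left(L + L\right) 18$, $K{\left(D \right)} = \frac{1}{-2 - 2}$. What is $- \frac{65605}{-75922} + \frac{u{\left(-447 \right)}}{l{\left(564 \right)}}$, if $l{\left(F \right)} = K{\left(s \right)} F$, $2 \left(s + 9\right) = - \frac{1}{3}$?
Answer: $\frac{410329043}{3568334} \approx 114.99$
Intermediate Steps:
$s = - \frac{55}{6}$ ($s = -9 + \frac{\left(-1\right) \frac{1}{3}}{2} = -9 + \frac{1}{2} \left(- \frac{1}{3}\right) = -9 - \frac{1}{6} = - \frac{55}{6} \approx -9.1667$)
$K{\left(D \right)} = - \frac{1}{4}$ ($K{\left(D \right)} = \frac{1}{-4} = - \frac{1}{4}$)
$u{\left(L \right)} = 36 L$ ($u{\left(L \right)} = 2 L 18 = 36 L$)
$l{\left(F \right)} = - \frac{F}{4}$
$- \frac{65605}{-75922} + \frac{u{\left(-447 \right)}}{l{\left(564 \right)}} = - \frac{65605}{-75922} + \frac{36 \left(-447\right)}{\left(- \frac{1}{4}\right) 564} = \left(-65605\right) \left(- \frac{1}{75922}\right) - \frac{16092}{-141} = \frac{65605}{75922} - - \frac{5364}{47} = \frac{65605}{75922} + \frac{5364}{47} = \frac{410329043}{3568334}$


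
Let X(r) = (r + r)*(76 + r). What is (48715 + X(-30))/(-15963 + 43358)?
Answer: 9191/5479 ≈ 1.6775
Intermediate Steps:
X(r) = 2*r*(76 + r) (X(r) = (2*r)*(76 + r) = 2*r*(76 + r))
(48715 + X(-30))/(-15963 + 43358) = (48715 + 2*(-30)*(76 - 30))/(-15963 + 43358) = (48715 + 2*(-30)*46)/27395 = (48715 - 2760)*(1/27395) = 45955*(1/27395) = 9191/5479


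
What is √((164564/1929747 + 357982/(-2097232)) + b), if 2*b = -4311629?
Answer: I*√1312856957203298923376793486/24677604636 ≈ 1468.3*I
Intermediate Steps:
b = -4311629/2 (b = (½)*(-4311629) = -4311629/2 ≈ -2.1558e+6)
√((164564/1929747 + 357982/(-2097232)) + b) = √((164564/1929747 + 357982/(-2097232)) - 4311629/2) = √((164564*(1/1929747) + 357982*(-1/2097232)) - 4311629/2) = √((164564/1929747 - 178991/1048616) - 4311629/2) = √(-4215680533/49355209272 - 4311629/2) = √(-106400680014792577/49355209272) = I*√1312856957203298923376793486/24677604636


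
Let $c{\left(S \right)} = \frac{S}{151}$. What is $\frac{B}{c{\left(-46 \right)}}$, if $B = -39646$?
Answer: $\frac{2993273}{23} \approx 1.3014 \cdot 10^{5}$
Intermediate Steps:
$c{\left(S \right)} = \frac{S}{151}$ ($c{\left(S \right)} = S \frac{1}{151} = \frac{S}{151}$)
$\frac{B}{c{\left(-46 \right)}} = - \frac{39646}{\frac{1}{151} \left(-46\right)} = - \frac{39646}{- \frac{46}{151}} = \left(-39646\right) \left(- \frac{151}{46}\right) = \frac{2993273}{23}$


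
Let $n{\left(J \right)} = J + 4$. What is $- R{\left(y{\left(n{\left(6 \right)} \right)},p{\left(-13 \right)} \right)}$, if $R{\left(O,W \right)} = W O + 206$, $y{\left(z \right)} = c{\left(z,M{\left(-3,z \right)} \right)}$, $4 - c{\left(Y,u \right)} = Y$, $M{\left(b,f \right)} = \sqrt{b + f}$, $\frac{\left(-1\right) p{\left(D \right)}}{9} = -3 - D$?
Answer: $-746$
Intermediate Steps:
$p{\left(D \right)} = 27 + 9 D$ ($p{\left(D \right)} = - 9 \left(-3 - D\right) = 27 + 9 D$)
$c{\left(Y,u \right)} = 4 - Y$
$n{\left(J \right)} = 4 + J$
$y{\left(z \right)} = 4 - z$
$R{\left(O,W \right)} = 206 + O W$ ($R{\left(O,W \right)} = O W + 206 = 206 + O W$)
$- R{\left(y{\left(n{\left(6 \right)} \right)},p{\left(-13 \right)} \right)} = - (206 + \left(4 - \left(4 + 6\right)\right) \left(27 + 9 \left(-13\right)\right)) = - (206 + \left(4 - 10\right) \left(27 - 117\right)) = - (206 + \left(4 - 10\right) \left(-90\right)) = - (206 - -540) = - (206 + 540) = \left(-1\right) 746 = -746$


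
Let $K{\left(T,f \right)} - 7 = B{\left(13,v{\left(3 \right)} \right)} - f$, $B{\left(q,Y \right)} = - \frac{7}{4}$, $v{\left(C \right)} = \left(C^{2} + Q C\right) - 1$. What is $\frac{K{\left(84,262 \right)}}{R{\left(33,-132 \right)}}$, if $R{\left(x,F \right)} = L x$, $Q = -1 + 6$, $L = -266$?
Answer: $\frac{1027}{35112} \approx 0.029249$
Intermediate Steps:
$Q = 5$
$R{\left(x,F \right)} = - 266 x$
$v{\left(C \right)} = -1 + C^{2} + 5 C$ ($v{\left(C \right)} = \left(C^{2} + 5 C\right) - 1 = -1 + C^{2} + 5 C$)
$B{\left(q,Y \right)} = - \frac{7}{4}$ ($B{\left(q,Y \right)} = \left(-7\right) \frac{1}{4} = - \frac{7}{4}$)
$K{\left(T,f \right)} = \frac{21}{4} - f$ ($K{\left(T,f \right)} = 7 - \left(\frac{7}{4} + f\right) = \frac{21}{4} - f$)
$\frac{K{\left(84,262 \right)}}{R{\left(33,-132 \right)}} = \frac{\frac{21}{4} - 262}{\left(-266\right) 33} = \frac{\frac{21}{4} - 262}{-8778} = \left(- \frac{1027}{4}\right) \left(- \frac{1}{8778}\right) = \frac{1027}{35112}$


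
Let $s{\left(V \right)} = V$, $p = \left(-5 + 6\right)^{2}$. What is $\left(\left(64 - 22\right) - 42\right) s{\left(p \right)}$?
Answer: $0$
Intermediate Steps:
$p = 1$ ($p = 1^{2} = 1$)
$\left(\left(64 - 22\right) - 42\right) s{\left(p \right)} = \left(\left(64 - 22\right) - 42\right) 1 = \left(42 - 42\right) 1 = 0 \cdot 1 = 0$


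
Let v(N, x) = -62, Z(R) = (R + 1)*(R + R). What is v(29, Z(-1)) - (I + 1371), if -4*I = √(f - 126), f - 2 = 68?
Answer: -1433 + I*√14/2 ≈ -1433.0 + 1.8708*I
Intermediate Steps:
f = 70 (f = 2 + 68 = 70)
I = -I*√14/2 (I = -√(70 - 126)/4 = -I*√14/2 ≈ -1.8708*I)
Z(R) = 2*R*(1 + R) (Z(R) = (1 + R)*(2*R) = 2*R*(1 + R))
v(29, Z(-1)) - (I + 1371) = -62 - (-I*√14/2 + 1371) = -62 - (1371 - I*√14/2) = -62 + (-1371 + I*√14/2) = -1433 + I*√14/2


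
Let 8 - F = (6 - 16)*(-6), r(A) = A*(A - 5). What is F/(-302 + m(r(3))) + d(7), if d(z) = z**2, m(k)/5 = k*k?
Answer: 3015/61 ≈ 49.426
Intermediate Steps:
r(A) = A*(-5 + A)
m(k) = 5*k**2 (m(k) = 5*(k*k) = 5*k**2)
F = -52 (F = 8 - (6 - 16)*(-6) = 8 - (-10)*(-6) = 8 - 1*60 = 8 - 60 = -52)
F/(-302 + m(r(3))) + d(7) = -52/(-302 + 5*(3*(-5 + 3))**2) + 7**2 = -52/(-302 + 5*(3*(-2))**2) + 49 = -52/(-302 + 5*(-6)**2) + 49 = -52/(-302 + 5*36) + 49 = -52/(-302 + 180) + 49 = -52/(-122) + 49 = -52*(-1/122) + 49 = 26/61 + 49 = 3015/61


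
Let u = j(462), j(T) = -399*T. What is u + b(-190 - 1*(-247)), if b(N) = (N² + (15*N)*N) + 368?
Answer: -131986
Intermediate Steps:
u = -184338 (u = -399*462 = -184338)
b(N) = 368 + 16*N² (b(N) = (N² + 15*N²) + 368 = 16*N² + 368 = 368 + 16*N²)
u + b(-190 - 1*(-247)) = -184338 + (368 + 16*(-190 - 1*(-247))²) = -184338 + (368 + 16*(-190 + 247)²) = -184338 + (368 + 16*57²) = -184338 + (368 + 16*3249) = -184338 + (368 + 51984) = -184338 + 52352 = -131986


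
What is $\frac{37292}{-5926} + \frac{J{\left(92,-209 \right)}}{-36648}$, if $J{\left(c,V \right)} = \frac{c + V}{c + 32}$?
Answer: $- \frac{9414848969}{1496101664} \approx -6.2929$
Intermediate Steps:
$J{\left(c,V \right)} = \frac{V + c}{32 + c}$
$\frac{37292}{-5926} + \frac{J{\left(92,-209 \right)}}{-36648} = \frac{37292}{-5926} + \frac{\frac{1}{32 + 92} \left(-209 + 92\right)}{-36648} = 37292 \left(- \frac{1}{5926}\right) + \frac{1}{124} \left(-117\right) \left(- \frac{1}{36648}\right) = - \frac{18646}{2963} + \frac{1}{124} \left(-117\right) \left(- \frac{1}{36648}\right) = - \frac{18646}{2963} - - \frac{13}{504928} = - \frac{18646}{2963} + \frac{13}{504928} = - \frac{9414848969}{1496101664}$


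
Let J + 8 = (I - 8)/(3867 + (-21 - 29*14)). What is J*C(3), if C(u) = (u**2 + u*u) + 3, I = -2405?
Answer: -628593/3440 ≈ -182.73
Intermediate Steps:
C(u) = 3 + 2*u**2 (C(u) = (u**2 + u**2) + 3 = 2*u**2 + 3 = 3 + 2*u**2)
J = -29933/3440 (J = -8 + (-2405 - 8)/(3867 + (-21 - 29*14)) = -8 - 2413/(3867 + (-21 - 406)) = -8 - 2413/(3867 - 427) = -8 - 2413/3440 = -29933/3440 ≈ -8.7014)
J*C(3) = -29933*(3 + 2*3**2)/3440 = -29933*(3 + 2*9)/3440 = -29933*(3 + 18)/3440 = -29933/3440*21 = -628593/3440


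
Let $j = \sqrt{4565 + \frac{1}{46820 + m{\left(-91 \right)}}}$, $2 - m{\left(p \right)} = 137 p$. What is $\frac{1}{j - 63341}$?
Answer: $- \frac{3755424549}{237872075703923} - \frac{\sqrt{16046821962654}}{237872075703923} \approx -1.5804 \cdot 10^{-5}$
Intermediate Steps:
$m{\left(p \right)} = 2 - 137 p$
$j = \frac{\sqrt{16046821962654}}{59289}$ ($j = \sqrt{4565 + \frac{1}{46820 + \left(2 - -12467\right)}} = \sqrt{4565 + \frac{1}{46820 + \left(2 + 12467\right)}} = \sqrt{4565 + \frac{1}{46820 + 12469}} = \sqrt{4565 + \frac{1}{59289}} = \sqrt{\frac{270654286}{59289}} = \frac{\sqrt{16046821962654}}{59289} \approx 67.565$)
$\frac{1}{j - 63341} = \frac{1}{\frac{\sqrt{16046821962654}}{59289} - 63341} = \frac{1}{-63341 + \frac{\sqrt{16046821962654}}{59289}}$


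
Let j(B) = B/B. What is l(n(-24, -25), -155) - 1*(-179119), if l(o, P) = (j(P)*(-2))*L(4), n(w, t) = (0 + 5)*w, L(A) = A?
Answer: 179111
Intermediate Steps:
j(B) = 1
n(w, t) = 5*w
l(o, P) = -8 (l(o, P) = (1*(-2))*4 = -2*4 = -8)
l(n(-24, -25), -155) - 1*(-179119) = -8 - 1*(-179119) = -8 + 179119 = 179111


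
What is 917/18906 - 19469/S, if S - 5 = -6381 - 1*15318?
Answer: 96993578/102536691 ≈ 0.94594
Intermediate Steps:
S = -21694 (S = 5 + (-6381 - 1*15318) = 5 + (-6381 - 15318) = 5 - 21699 = -21694)
917/18906 - 19469/S = 917/18906 - 19469/(-21694) = 917*(1/18906) - 19469*(-1/21694) = 917/18906 + 19469/21694 = 96993578/102536691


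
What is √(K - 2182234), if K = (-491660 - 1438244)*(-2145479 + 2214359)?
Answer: I*√132933969754 ≈ 3.646e+5*I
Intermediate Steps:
K = -132931787520 (K = -1929904*68880 = -132931787520)
√(K - 2182234) = √(-132931787520 - 2182234) = √(-132933969754) = I*√132933969754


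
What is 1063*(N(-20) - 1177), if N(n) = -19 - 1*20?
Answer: -1292608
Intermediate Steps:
N(n) = -39 (N(n) = -19 - 20 = -39)
1063*(N(-20) - 1177) = 1063*(-39 - 1177) = 1063*(-1216) = -1292608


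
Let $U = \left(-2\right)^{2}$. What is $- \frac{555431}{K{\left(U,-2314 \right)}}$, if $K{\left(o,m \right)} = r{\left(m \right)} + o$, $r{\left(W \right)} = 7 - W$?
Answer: $- \frac{555431}{2325} \approx -238.9$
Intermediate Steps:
$U = 4$
$K{\left(o,m \right)} = 7 + o - m$ ($K{\left(o,m \right)} = \left(7 - m\right) + o = 7 + o - m$)
$- \frac{555431}{K{\left(U,-2314 \right)}} = - \frac{555431}{7 + 4 - -2314} = - \frac{555431}{7 + 4 + 2314} = - \frac{555431}{2325}$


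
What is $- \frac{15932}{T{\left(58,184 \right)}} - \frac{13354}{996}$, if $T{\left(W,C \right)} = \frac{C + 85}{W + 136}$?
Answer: $- \frac{1541018497}{133962} \approx -11503.0$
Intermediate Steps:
$T{\left(W,C \right)} = \frac{85 + C}{136 + W}$
$- \frac{15932}{T{\left(58,184 \right)}} - \frac{13354}{996} = - \frac{15932}{\frac{1}{136 + 58} \left(85 + 184\right)} - \frac{13354}{996} = - \frac{15932}{\frac{1}{194} \cdot 269} - \frac{6677}{498} = - \frac{15932}{\frac{269}{194}} - \frac{6677}{498} = \left(-15932\right) \frac{194}{269} - \frac{6677}{498} = - \frac{3090808}{269} - \frac{6677}{498} = - \frac{1541018497}{133962}$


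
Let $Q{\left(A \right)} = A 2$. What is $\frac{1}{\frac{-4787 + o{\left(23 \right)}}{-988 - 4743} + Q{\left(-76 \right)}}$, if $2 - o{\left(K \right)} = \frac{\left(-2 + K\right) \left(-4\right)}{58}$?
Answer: $- \frac{166199}{25123525} \approx -0.0066153$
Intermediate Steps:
$o{\left(K \right)} = \frac{54}{29} + \frac{2 K}{29}$ ($o{\left(K \right)} = 2 - \frac{\left(-2 + K\right) \left(-4\right)}{58} = 2 - \left(8 - 4 K\right) \frac{1}{58} = 2 - \left(\frac{4}{29} - \frac{2 K}{29}\right) = 2 + \left(- \frac{4}{29} + \frac{2 K}{29}\right) = \frac{54}{29} + \frac{2 K}{29}$)
$Q{\left(A \right)} = 2 A$
$\frac{1}{\frac{-4787 + o{\left(23 \right)}}{-988 - 4743} + Q{\left(-76 \right)}} = \frac{1}{\frac{-4787 + \left(\frac{54}{29} + \frac{2}{29} \cdot 23\right)}{-988 - 4743} + 2 \left(-76\right)} = \frac{1}{\frac{-4787 + \left(\frac{54}{29} + \frac{46}{29}\right)}{-5731} - 152} = \frac{1}{\left(-4787 + \frac{100}{29}\right) \left(- \frac{1}{5731}\right) - 152} = \frac{1}{\left(- \frac{138723}{29}\right) \left(- \frac{1}{5731}\right) - 152} = \frac{1}{\frac{138723}{166199} - 152} = \frac{1}{- \frac{25123525}{166199}} = - \frac{166199}{25123525}$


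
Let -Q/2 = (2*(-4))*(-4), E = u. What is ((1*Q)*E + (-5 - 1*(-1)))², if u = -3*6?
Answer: 1317904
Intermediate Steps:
u = -18
E = -18
Q = -64 (Q = -2*2*(-4)*(-4) = -(-16)*(-4) = -2*32 = -64)
((1*Q)*E + (-5 - 1*(-1)))² = ((1*(-64))*(-18) + (-5 - 1*(-1)))² = (-64*(-18) + (-5 + 1))² = (1152 - 4)² = 1148² = 1317904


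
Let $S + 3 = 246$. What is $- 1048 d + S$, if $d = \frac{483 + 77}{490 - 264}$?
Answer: $- \frac{265981}{113} \approx -2353.8$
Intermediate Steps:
$S = 243$ ($S = -3 + 246 = 243$)
$d = \frac{280}{113}$ ($d = \frac{560}{226} = 560 \cdot \frac{1}{226} = \frac{280}{113} \approx 2.4779$)
$- 1048 d + S = \left(-1048\right) \frac{280}{113} + 243 = - \frac{293440}{113} + 243 = - \frac{265981}{113}$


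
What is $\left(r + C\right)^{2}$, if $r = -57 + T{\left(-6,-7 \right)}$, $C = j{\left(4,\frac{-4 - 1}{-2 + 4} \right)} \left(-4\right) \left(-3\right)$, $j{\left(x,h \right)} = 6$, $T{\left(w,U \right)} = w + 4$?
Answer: $169$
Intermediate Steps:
$T{\left(w,U \right)} = 4 + w$
$C = 72$ ($C = 6 \left(-4\right) \left(-3\right) = \left(-24\right) \left(-3\right) = 72$)
$r = -59$ ($r = -57 + \left(4 - 6\right) = -57 - 2 = -59$)
$\left(r + C\right)^{2} = \left(-59 + 72\right)^{2} = 13^{2} = 169$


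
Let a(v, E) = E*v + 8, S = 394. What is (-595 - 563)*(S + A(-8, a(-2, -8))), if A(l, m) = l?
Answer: -446988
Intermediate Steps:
a(v, E) = 8 + E*v
(-595 - 563)*(S + A(-8, a(-2, -8))) = (-595 - 563)*(394 - 8) = -1158*386 = -446988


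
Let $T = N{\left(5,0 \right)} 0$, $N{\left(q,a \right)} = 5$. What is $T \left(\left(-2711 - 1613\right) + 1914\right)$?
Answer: $0$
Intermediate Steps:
$T = 0$ ($T = 5 \cdot 0 = 0$)
$T \left(\left(-2711 - 1613\right) + 1914\right) = 0 \left(\left(-2711 - 1613\right) + 1914\right) = 0 \left(-4324 + 1914\right) = 0 \left(-2410\right) = 0$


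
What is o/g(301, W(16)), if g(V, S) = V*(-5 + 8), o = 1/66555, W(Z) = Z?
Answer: 1/60099165 ≈ 1.6639e-8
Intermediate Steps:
o = 1/66555 ≈ 1.5025e-5
g(V, S) = 3*V (g(V, S) = V*3 = 3*V)
o/g(301, W(16)) = 1/(66555*((3*301))) = (1/66555)/903 = (1/66555)*(1/903) = 1/60099165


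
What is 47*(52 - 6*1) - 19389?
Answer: -17227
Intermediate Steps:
47*(52 - 6*1) - 19389 = 47*(52 - 6) - 19389 = 47*46 - 19389 = 2162 - 19389 = -17227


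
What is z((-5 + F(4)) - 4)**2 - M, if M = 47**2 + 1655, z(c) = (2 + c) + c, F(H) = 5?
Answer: -3828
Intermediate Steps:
z(c) = 2 + 2*c
M = 3864 (M = 2209 + 1655 = 3864)
z((-5 + F(4)) - 4)**2 - M = (2 + 2*((-5 + 5) - 4))**2 - 1*3864 = (2 + 2*(0 - 4))**2 - 3864 = (2 + 2*(-4))**2 - 3864 = (2 - 8)**2 - 3864 = (-6)**2 - 3864 = 36 - 3864 = -3828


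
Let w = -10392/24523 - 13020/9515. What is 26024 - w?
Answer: 1214552642324/46667269 ≈ 26026.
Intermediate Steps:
w = -83633868/46667269 (w = -10392*1/24523 - 13020*1/9515 = -10392/24523 - 2604/1903 = -83633868/46667269 ≈ -1.7921)
26024 - w = 26024 - 1*(-83633868/46667269) = 26024 + 83633868/46667269 = 1214552642324/46667269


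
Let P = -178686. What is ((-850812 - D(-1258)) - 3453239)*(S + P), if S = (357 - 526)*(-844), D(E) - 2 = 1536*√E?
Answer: 155161110650 + 55372800*I*√1258 ≈ 1.5516e+11 + 1.964e+9*I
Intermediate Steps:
D(E) = 2 + 1536*√E
S = 142636 (S = -169*(-844) = 142636)
((-850812 - D(-1258)) - 3453239)*(S + P) = ((-850812 - (2 + 1536*√(-1258))) - 3453239)*(142636 - 178686) = ((-850812 - (2 + 1536*(I*√1258))) - 3453239)*(-36050) = ((-850812 - (2 + 1536*I*√1258)) - 3453239)*(-36050) = ((-850812 + (-2 - 1536*I*√1258)) - 3453239)*(-36050) = ((-850814 - 1536*I*√1258) - 3453239)*(-36050) = (-4304053 - 1536*I*√1258)*(-36050) = 155161110650 + 55372800*I*√1258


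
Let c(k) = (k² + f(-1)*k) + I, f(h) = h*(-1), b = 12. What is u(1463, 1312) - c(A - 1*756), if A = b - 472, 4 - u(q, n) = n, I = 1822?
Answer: -1480570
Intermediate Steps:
u(q, n) = 4 - n
A = -460 (A = 12 - 472 = -460)
f(h) = -h
c(k) = 1822 + k + k² (c(k) = (k² + (-1*(-1))*k) + 1822 = (k² + 1*k) + 1822 = (k² + k) + 1822 = (k + k²) + 1822 = 1822 + k + k²)
u(1463, 1312) - c(A - 1*756) = (4 - 1*1312) - (1822 + (-460 - 1*756) + (-460 - 1*756)²) = (4 - 1312) - (1822 + (-460 - 756) + (-460 - 756)²) = -1308 - (1822 - 1216 + (-1216)²) = -1308 - (1822 - 1216 + 1478656) = -1308 - 1*1479262 = -1308 - 1479262 = -1480570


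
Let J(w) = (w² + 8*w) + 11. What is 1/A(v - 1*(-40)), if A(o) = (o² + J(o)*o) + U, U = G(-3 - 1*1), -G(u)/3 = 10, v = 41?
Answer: 1/591351 ≈ 1.6910e-6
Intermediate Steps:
G(u) = -30 (G(u) = -3*10 = -30)
J(w) = 11 + w² + 8*w
U = -30
A(o) = -30 + o² + o*(11 + o² + 8*o) (A(o) = (o² + (11 + o² + 8*o)*o) - 30 = (o² + o*(11 + o² + 8*o)) - 30 = -30 + o² + o*(11 + o² + 8*o))
1/A(v - 1*(-40)) = 1/(-30 + (41 - 1*(-40))³ + 9*(41 - 1*(-40))² + 11*(41 - 1*(-40))) = 1/(-30 + (41 + 40)³ + 9*(41 + 40)² + 11*(41 + 40)) = 1/(-30 + 81³ + 9*81² + 11*81) = 1/(-30 + 531441 + 9*6561 + 891) = 1/(-30 + 531441 + 59049 + 891) = 1/591351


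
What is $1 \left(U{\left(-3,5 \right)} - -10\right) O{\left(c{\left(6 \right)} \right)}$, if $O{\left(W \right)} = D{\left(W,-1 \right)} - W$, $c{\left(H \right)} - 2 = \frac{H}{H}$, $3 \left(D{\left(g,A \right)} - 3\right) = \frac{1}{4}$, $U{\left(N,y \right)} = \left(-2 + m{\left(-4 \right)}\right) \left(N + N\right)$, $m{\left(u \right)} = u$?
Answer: $\frac{23}{6} \approx 3.8333$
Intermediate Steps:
$U{\left(N,y \right)} = - 12 N$ ($U{\left(N,y \right)} = \left(-2 - 4\right) \left(N + N\right) = - 6 \cdot 2 N = - 12 N$)
$D{\left(g,A \right)} = \frac{37}{12}$ ($D{\left(g,A \right)} = 3 + \frac{1}{3 \cdot 4} = 3 + \frac{1}{3} \cdot \frac{1}{4} = 3 + \frac{1}{12} = \frac{37}{12}$)
$c{\left(H \right)} = 3$ ($c{\left(H \right)} = 2 + \frac{H}{H} = 2 + 1 = 3$)
$O{\left(W \right)} = \frac{37}{12} - W$
$1 \left(U{\left(-3,5 \right)} - -10\right) O{\left(c{\left(6 \right)} \right)} = 1 \left(\left(-12\right) \left(-3\right) - -10\right) \left(\frac{37}{12} - 3\right) = 1 \left(36 + 10\right) \left(\frac{37}{12} - 3\right) = 1 \cdot 46 \cdot \frac{1}{12} = 46 \cdot \frac{1}{12} = \frac{23}{6}$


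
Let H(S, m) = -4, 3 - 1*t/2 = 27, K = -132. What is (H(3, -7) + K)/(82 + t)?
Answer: -4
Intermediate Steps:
t = -48 (t = 6 - 2*27 = 6 - 54 = -48)
(H(3, -7) + K)/(82 + t) = (-4 - 132)/(82 - 48) = -136/34 = (1/34)*(-136) = -4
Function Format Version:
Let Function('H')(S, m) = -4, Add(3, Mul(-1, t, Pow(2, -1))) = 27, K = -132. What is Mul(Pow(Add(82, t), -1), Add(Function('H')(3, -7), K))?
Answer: -4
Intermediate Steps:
t = -48 (t = Add(6, Mul(-2, 27)) = Add(6, -54) = -48)
Mul(Pow(Add(82, t), -1), Add(Function('H')(3, -7), K)) = Mul(Pow(Add(82, -48), -1), Add(-4, -132)) = Mul(Pow(34, -1), -136) = Mul(Rational(1, 34), -136) = -4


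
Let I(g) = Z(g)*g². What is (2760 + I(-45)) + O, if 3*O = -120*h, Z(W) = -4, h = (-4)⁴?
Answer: -15580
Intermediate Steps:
h = 256
I(g) = -4*g²
O = -10240 (O = (-120*256)/3 = (⅓)*(-30720) = -10240)
(2760 + I(-45)) + O = (2760 - 4*(-45)²) - 10240 = (2760 - 4*2025) - 10240 = (2760 - 8100) - 10240 = -5340 - 10240 = -15580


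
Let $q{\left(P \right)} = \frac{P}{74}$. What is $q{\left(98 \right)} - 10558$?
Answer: $- \frac{390597}{37} \approx -10557.0$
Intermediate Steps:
$q{\left(P \right)} = \frac{P}{74}$ ($q{\left(P \right)} = P \frac{1}{74} = \frac{P}{74}$)
$q{\left(98 \right)} - 10558 = \frac{1}{74} \cdot 98 - 10558 = \frac{49}{37} - 10558 = - \frac{390597}{37}$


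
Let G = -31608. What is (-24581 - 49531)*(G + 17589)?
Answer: 1038976128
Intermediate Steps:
(-24581 - 49531)*(G + 17589) = (-24581 - 49531)*(-31608 + 17589) = -74112*(-14019) = 1038976128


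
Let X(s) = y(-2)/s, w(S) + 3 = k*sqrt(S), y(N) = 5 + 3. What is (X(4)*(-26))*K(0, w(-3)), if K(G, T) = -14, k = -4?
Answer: 728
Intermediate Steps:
y(N) = 8
w(S) = -3 - 4*sqrt(S)
X(s) = 8/s
(X(4)*(-26))*K(0, w(-3)) = ((8/4)*(-26))*(-14) = ((8*(1/4))*(-26))*(-14) = (2*(-26))*(-14) = -52*(-14) = 728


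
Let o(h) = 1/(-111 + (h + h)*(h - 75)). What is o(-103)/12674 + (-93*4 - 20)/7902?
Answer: -90811385977/1830590824518 ≈ -0.049608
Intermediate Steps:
o(h) = 1/(-111 + 2*h*(-75 + h)) (o(h) = 1/(-111 + (2*h)*(-75 + h)) = 1/(-111 + 2*h*(-75 + h)))
o(-103)/12674 + (-93*4 - 20)/7902 = 1/(-111 - 150*(-103) + 2*(-103)**2*12674) + (-93*4 - 20)/7902 = (1/12674)/(-111 + 15450 + 2*10609) + (-372 - 20)*(1/7902) = (1/12674)/(-111 + 15450 + 21218) - 392*1/7902 = (1/12674)/36557 - 196/3951 = (1/36557)*(1/12674) - 196/3951 = 1/463323418 - 196/3951 = -90811385977/1830590824518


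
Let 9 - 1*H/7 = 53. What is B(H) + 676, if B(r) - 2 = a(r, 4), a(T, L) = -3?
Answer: 675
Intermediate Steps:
H = -308 (H = 63 - 7*53 = 63 - 371 = -308)
B(r) = -1 (B(r) = 2 - 3 = -1)
B(H) + 676 = -1 + 676 = 675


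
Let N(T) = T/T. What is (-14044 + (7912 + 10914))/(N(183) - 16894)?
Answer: -1594/5631 ≈ -0.28308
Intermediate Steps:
N(T) = 1
(-14044 + (7912 + 10914))/(N(183) - 16894) = (-14044 + (7912 + 10914))/(1 - 16894) = (-14044 + 18826)/(-16893) = 4782*(-1/16893) = -1594/5631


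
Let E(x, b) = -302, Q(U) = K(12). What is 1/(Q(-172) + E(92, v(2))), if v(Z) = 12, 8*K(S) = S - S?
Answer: -1/302 ≈ -0.0033113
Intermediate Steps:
K(S) = 0 (K(S) = (S - S)/8 = (⅛)*0 = 0)
Q(U) = 0
1/(Q(-172) + E(92, v(2))) = 1/(0 - 302) = 1/(-302) = -1/302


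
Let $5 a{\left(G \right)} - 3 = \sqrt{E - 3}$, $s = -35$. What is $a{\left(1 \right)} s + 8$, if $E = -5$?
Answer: $-13 - 14 i \sqrt{2} \approx -13.0 - 19.799 i$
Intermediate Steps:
$a{\left(G \right)} = \frac{3}{5} + \frac{2 i \sqrt{2}}{5}$ ($a{\left(G \right)} = \frac{3}{5} + \frac{\sqrt{-5 - 3}}{5} = \frac{3}{5} + \frac{\sqrt{-8}}{5} = \frac{3}{5} + \frac{2 i \sqrt{2}}{5}$)
$a{\left(1 \right)} s + 8 = \left(\frac{3}{5} + \frac{2 i \sqrt{2}}{5}\right) \left(-35\right) + 8 = \left(-21 - 14 i \sqrt{2}\right) + 8 = -13 - 14 i \sqrt{2}$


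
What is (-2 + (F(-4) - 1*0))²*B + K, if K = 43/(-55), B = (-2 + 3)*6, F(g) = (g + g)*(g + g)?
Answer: 1268477/55 ≈ 23063.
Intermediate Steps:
F(g) = 4*g² (F(g) = (2*g)*(2*g) = 4*g²)
B = 6 (B = 1*6 = 6)
K = -43/55 (K = 43*(-1/55) = -43/55 ≈ -0.78182)
(-2 + (F(-4) - 1*0))²*B + K = (-2 + (4*(-4)² - 1*0))²*6 - 43/55 = (-2 + (4*16 + 0))²*6 - 43/55 = (-2 + (64 + 0))²*6 - 43/55 = (-2 + 64)²*6 - 43/55 = 62²*6 - 43/55 = 3844*6 - 43/55 = 23064 - 43/55 = 1268477/55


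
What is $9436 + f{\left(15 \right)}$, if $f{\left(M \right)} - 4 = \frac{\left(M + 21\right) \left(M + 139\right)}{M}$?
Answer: $\frac{49048}{5} \approx 9809.6$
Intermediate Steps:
$f{\left(M \right)} = 4 + \frac{\left(21 + M\right) \left(139 + M\right)}{M}$ ($f{\left(M \right)} = 4 + \frac{\left(M + 21\right) \left(M + 139\right)}{M} = 4 + \frac{\left(21 + M\right) \left(139 + M\right)}{M}$)
$9436 + f{\left(15 \right)} = 9436 + \left(164 + 15 + \frac{2919}{15}\right) = 9436 + \left(164 + 15 + 2919 \cdot \frac{1}{15}\right) = 9436 + \left(164 + 15 + \frac{973}{5}\right) = 9436 + \frac{1868}{5} = \frac{49048}{5}$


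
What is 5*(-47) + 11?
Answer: -224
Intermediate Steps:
5*(-47) + 11 = -235 + 11 = -224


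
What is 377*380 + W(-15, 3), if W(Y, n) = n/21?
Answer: 1002821/7 ≈ 1.4326e+5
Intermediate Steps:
W(Y, n) = n/21 (W(Y, n) = n*(1/21) = n/21)
377*380 + W(-15, 3) = 377*380 + (1/21)*3 = 143260 + ⅐ = 1002821/7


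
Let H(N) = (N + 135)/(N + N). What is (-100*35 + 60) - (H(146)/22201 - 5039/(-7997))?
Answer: -178369450990705/51842087924 ≈ -3440.6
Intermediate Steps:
H(N) = (135 + N)/(2*N) (H(N) = (135 + N)/((2*N)) = (135 + N)*(1/(2*N)) = (135 + N)/(2*N))
(-100*35 + 60) - (H(146)/22201 - 5039/(-7997)) = (-100*35 + 60) - (((½)*(135 + 146)/146)/22201 - 5039/(-7997)) = (-3500 + 60) - (((½)*(1/146)*281)*(1/22201) - 5039*(-1/7997)) = -3440 - ((281/292)*(1/22201) + 5039/7997) = -3440 - (281/6482692 + 5039/7997) = -3440 - 1*32668532145/51842087924 = -3440 - 32668532145/51842087924 = -178369450990705/51842087924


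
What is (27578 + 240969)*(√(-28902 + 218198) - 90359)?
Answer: -24265638373 + 1074188*√11831 ≈ -2.4149e+10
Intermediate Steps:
(27578 + 240969)*(√(-28902 + 218198) - 90359) = 268547*(√189296 - 90359) = 268547*(4*√11831 - 90359) = 268547*(-90359 + 4*√11831) = -24265638373 + 1074188*√11831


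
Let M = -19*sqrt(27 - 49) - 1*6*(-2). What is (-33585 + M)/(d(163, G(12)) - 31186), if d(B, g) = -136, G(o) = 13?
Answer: 33573/31322 + 19*I*sqrt(22)/31322 ≈ 1.0719 + 0.0028452*I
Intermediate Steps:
M = 12 - 19*I*sqrt(22) (M = -19*I*sqrt(22) - 6*(-2) = -19*I*sqrt(22) + 12 = 12 - 19*I*sqrt(22) ≈ 12.0 - 89.118*I)
(-33585 + M)/(d(163, G(12)) - 31186) = (-33585 + (12 - 19*I*sqrt(22)))/(-136 - 31186) = (-33573 - 19*I*sqrt(22))/(-31322) = (-33573 - 19*I*sqrt(22))*(-1/31322) = 33573/31322 + 19*I*sqrt(22)/31322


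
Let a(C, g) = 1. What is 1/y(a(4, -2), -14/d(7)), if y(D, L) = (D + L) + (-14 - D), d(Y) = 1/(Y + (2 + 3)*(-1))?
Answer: -1/42 ≈ -0.023810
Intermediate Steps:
d(Y) = 1/(-5 + Y) (d(Y) = 1/(Y + 5*(-1)) = 1/(Y - 5) = 1/(-5 + Y))
y(D, L) = -14 + L
1/y(a(4, -2), -14/d(7)) = 1/(-14 - 14/(1/(-5 + 7))) = 1/(-14 - 14/(1/2)) = 1/(-14 - 14/½) = 1/(-14 - 14*2) = 1/(-14 - 28) = 1/(-42) = -1/42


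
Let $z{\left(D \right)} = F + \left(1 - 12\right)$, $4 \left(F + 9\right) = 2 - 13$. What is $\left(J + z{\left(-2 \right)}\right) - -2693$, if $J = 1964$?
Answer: $\frac{18537}{4} \approx 4634.3$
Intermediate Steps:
$F = - \frac{47}{4}$ ($F = -9 + \frac{2 - 13}{4} = -9 + \frac{1}{4} \left(-11\right) = -9 - \frac{11}{4} = - \frac{47}{4} \approx -11.75$)
$z{\left(D \right)} = - \frac{91}{4}$ ($z{\left(D \right)} = - \frac{47}{4} + \left(1 - 12\right) = - \frac{47}{4} - 11 = - \frac{91}{4}$)
$\left(J + z{\left(-2 \right)}\right) - -2693 = \left(1964 - \frac{91}{4}\right) - -2693 = \frac{7765}{4} + 2693 = \frac{18537}{4}$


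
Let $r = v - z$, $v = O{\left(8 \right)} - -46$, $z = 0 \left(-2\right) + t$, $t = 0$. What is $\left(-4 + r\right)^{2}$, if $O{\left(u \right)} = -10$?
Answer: $1024$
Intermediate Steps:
$z = 0$ ($z = 0 \left(-2\right) + 0 = 0 + 0 = 0$)
$v = 36$ ($v = -10 - -46 = -10 + 46 = 36$)
$r = 36$ ($r = 36 - 0 = 36 + 0 = 36$)
$\left(-4 + r\right)^{2} = \left(-4 + 36\right)^{2} = 32^{2} = 1024$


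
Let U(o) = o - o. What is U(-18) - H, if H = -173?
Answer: 173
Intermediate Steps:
U(o) = 0
U(-18) - H = 0 - 1*(-173) = 0 + 173 = 173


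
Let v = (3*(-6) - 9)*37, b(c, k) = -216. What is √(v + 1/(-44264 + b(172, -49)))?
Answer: I*√30882687095/5560 ≈ 31.607*I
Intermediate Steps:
v = -999 (v = (-18 - 9)*37 = -27*37 = -999)
√(v + 1/(-44264 + b(172, -49))) = √(-999 + 1/(-44264 - 216)) = √(-999 + 1/(-44480)) = √(-999 - 1/44480) = √(-44435521/44480) = I*√30882687095/5560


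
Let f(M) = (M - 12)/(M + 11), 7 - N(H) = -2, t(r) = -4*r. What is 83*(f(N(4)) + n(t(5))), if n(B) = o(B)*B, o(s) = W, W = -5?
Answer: 165751/20 ≈ 8287.5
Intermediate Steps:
N(H) = 9 (N(H) = 7 - 1*(-2) = 7 + 2 = 9)
o(s) = -5
f(M) = (-12 + M)/(11 + M)
n(B) = -5*B
83*(f(N(4)) + n(t(5))) = 83*((-12 + 9)/(11 + 9) - (-20)*5) = 83*(-3/20 - 5*(-20)) = 83*((1/20)*(-3) + 100) = 83*(-3/20 + 100) = 83*(1997/20) = 165751/20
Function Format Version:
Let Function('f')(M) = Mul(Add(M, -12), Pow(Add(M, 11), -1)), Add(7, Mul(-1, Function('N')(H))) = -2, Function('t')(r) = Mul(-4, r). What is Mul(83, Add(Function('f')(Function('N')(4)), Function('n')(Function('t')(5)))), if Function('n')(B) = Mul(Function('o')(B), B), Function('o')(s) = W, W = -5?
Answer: Rational(165751, 20) ≈ 8287.5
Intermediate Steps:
Function('N')(H) = 9 (Function('N')(H) = Add(7, Mul(-1, -2)) = Add(7, 2) = 9)
Function('o')(s) = -5
Function('f')(M) = Mul(Pow(Add(11, M), -1), Add(-12, M)) (Function('f')(M) = Mul(Add(-12, M), Pow(Add(11, M), -1)) = Mul(Pow(Add(11, M), -1), Add(-12, M)))
Function('n')(B) = Mul(-5, B)
Mul(83, Add(Function('f')(Function('N')(4)), Function('n')(Function('t')(5)))) = Mul(83, Add(Mul(Pow(Add(11, 9), -1), Add(-12, 9)), Mul(-5, Mul(-4, 5)))) = Mul(83, Add(Mul(Pow(20, -1), -3), Mul(-5, -20))) = Mul(83, Add(Mul(Rational(1, 20), -3), 100)) = Mul(83, Add(Rational(-3, 20), 100)) = Mul(83, Rational(1997, 20)) = Rational(165751, 20)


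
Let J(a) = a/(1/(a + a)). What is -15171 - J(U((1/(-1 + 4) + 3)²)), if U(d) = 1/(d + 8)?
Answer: -224409513/14792 ≈ -15171.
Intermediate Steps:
U(d) = 1/(8 + d)
J(a) = 2*a² (J(a) = a/(1/(2*a)) = a/((1/(2*a))) = a*(2*a) = 2*a²)
-15171 - J(U((1/(-1 + 4) + 3)²)) = -15171 - 2*(1/(8 + (1/(-1 + 4) + 3)²))² = -15171 - 2*(1/(8 + (1/3 + 3)²))² = -15171 - 2*(1/(8 + (⅓ + 3)²))² = -15171 - 2*(1/(8 + (10/3)²))² = -15171 - 2*(1/(8 + 100/9))² = -15171 - 2*(1/(172/9))² = -15171 - 2*(9/172)² = -15171 - 2*81/29584 = -15171 - 1*81/14792 = -15171 - 81/14792 = -224409513/14792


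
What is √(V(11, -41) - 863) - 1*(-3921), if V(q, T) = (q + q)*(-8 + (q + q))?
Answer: 3921 + I*√555 ≈ 3921.0 + 23.558*I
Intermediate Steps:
V(q, T) = 2*q*(-8 + 2*q) (V(q, T) = (2*q)*(-8 + 2*q) = 2*q*(-8 + 2*q))
√(V(11, -41) - 863) - 1*(-3921) = √(4*11*(-4 + 11) - 863) - 1*(-3921) = √(4*11*7 - 863) + 3921 = √(308 - 863) + 3921 = √(-555) + 3921 = I*√555 + 3921 = 3921 + I*√555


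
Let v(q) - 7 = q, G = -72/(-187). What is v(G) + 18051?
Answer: 3376918/187 ≈ 18058.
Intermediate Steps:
G = 72/187 (G = -72*(-1/187) = 72/187 ≈ 0.38503)
v(q) = 7 + q
v(G) + 18051 = (7 + 72/187) + 18051 = 1381/187 + 18051 = 3376918/187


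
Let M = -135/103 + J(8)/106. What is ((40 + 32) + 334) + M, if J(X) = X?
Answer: 2209611/5459 ≈ 404.76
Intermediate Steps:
M = -6743/5459 (M = -135/103 + 8/106 = -135*1/103 + 8*(1/106) = -135/103 + 4/53 = -6743/5459 ≈ -1.2352)
((40 + 32) + 334) + M = ((40 + 32) + 334) - 6743/5459 = (72 + 334) - 6743/5459 = 406 - 6743/5459 = 2209611/5459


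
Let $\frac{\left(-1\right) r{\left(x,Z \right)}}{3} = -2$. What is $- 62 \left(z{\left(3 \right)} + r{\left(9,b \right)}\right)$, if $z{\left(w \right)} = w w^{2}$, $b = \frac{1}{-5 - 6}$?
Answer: $-2046$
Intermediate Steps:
$b = - \frac{1}{11}$ ($b = \frac{1}{-11} = - \frac{1}{11} \approx -0.090909$)
$r{\left(x,Z \right)} = 6$ ($r{\left(x,Z \right)} = \left(-3\right) \left(-2\right) = 6$)
$z{\left(w \right)} = w^{3}$
$- 62 \left(z{\left(3 \right)} + r{\left(9,b \right)}\right) = - 62 \left(3^{3} + 6\right) = - 62 \left(27 + 6\right) = \left(-62\right) 33 = -2046$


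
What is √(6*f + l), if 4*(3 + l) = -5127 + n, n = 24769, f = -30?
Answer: √18910/2 ≈ 68.757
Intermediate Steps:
l = 9815/2 (l = -3 + (-5127 + 24769)/4 = -3 + (¼)*19642 = -3 + 9821/2 = 9815/2 ≈ 4907.5)
√(6*f + l) = √(6*(-30) + 9815/2) = √(-180 + 9815/2) = √(9455/2) = √18910/2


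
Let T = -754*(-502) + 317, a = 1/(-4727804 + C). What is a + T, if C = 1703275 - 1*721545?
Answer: 1419106483049/3746074 ≈ 3.7883e+5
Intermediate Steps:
C = 981730 (C = 1703275 - 721545 = 981730)
a = -1/3746074 (a = 1/(-4727804 + 981730) = 1/(-3746074) = -1/3746074 ≈ -2.6695e-7)
T = 378825 (T = 378508 + 317 = 378825)
a + T = -1/3746074 + 378825 = 1419106483049/3746074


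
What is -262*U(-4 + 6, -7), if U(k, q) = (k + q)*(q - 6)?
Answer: -17030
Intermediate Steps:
U(k, q) = (-6 + q)*(k + q) (U(k, q) = (k + q)*(-6 + q) = (-6 + q)*(k + q))
-262*U(-4 + 6, -7) = -262*((-7)² - 6*(-4 + 6) - 6*(-7) + (-4 + 6)*(-7)) = -262*(49 - 6*2 + 42 + 2*(-7)) = -262*(49 - 12 + 42 - 14) = -262*65 = -17030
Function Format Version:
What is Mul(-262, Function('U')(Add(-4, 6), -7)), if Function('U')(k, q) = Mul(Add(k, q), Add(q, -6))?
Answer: -17030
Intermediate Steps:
Function('U')(k, q) = Mul(Add(-6, q), Add(k, q)) (Function('U')(k, q) = Mul(Add(k, q), Add(-6, q)) = Mul(Add(-6, q), Add(k, q)))
Mul(-262, Function('U')(Add(-4, 6), -7)) = Mul(-262, Add(Pow(-7, 2), Mul(-6, Add(-4, 6)), Mul(-6, -7), Mul(Add(-4, 6), -7))) = Mul(-262, Add(49, Mul(-6, 2), 42, Mul(2, -7))) = Mul(-262, Add(49, -12, 42, -14)) = Mul(-262, 65) = -17030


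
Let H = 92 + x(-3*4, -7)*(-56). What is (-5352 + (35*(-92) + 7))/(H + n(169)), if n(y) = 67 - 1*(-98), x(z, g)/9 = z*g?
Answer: 8565/42079 ≈ 0.20355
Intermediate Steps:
x(z, g) = 9*g*z (x(z, g) = 9*(z*g) = 9*(g*z) = 9*g*z)
n(y) = 165 (n(y) = 67 + 98 = 165)
H = -42244 (H = 92 + (9*(-7)*(-3*4))*(-56) = 92 + (9*(-7)*(-12))*(-56) = 92 + 756*(-56) = 92 - 42336 = -42244)
(-5352 + (35*(-92) + 7))/(H + n(169)) = (-5352 + (35*(-92) + 7))/(-42244 + 165) = (-5352 + (-3220 + 7))/(-42079) = (-5352 - 3213)*(-1/42079) = -8565*(-1/42079) = 8565/42079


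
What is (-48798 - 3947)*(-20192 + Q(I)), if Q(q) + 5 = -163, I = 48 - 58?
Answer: 1073888200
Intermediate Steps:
I = -10
Q(q) = -168 (Q(q) = -5 - 163 = -168)
(-48798 - 3947)*(-20192 + Q(I)) = (-48798 - 3947)*(-20192 - 168) = -52745*(-20360) = 1073888200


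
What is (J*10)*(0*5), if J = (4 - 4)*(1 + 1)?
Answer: 0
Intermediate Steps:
J = 0 (J = 0*2 = 0)
(J*10)*(0*5) = (0*10)*(0*5) = 0*0 = 0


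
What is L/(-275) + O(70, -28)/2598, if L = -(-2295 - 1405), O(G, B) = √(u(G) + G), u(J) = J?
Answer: -148/11 + √35/1299 ≈ -13.450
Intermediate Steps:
O(G, B) = √2*√G (O(G, B) = √(G + G) = √(2*G) = √2*√G)
L = 3700 (L = -1*(-3700) = 3700)
L/(-275) + O(70, -28)/2598 = 3700/(-275) + (√2*√70)/2598 = 3700*(-1/275) + (2*√35)*(1/2598) = -148/11 + √35/1299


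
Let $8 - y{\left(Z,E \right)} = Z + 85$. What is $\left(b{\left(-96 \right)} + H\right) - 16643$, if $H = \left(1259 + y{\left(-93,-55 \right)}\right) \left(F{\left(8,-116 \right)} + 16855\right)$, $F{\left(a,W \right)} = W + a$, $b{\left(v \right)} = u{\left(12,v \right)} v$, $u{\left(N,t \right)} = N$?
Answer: $21334630$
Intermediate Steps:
$y{\left(Z,E \right)} = -77 - Z$ ($y{\left(Z,E \right)} = 8 - \left(Z + 85\right) = 8 - \left(85 + Z\right) = -77 - Z$)
$b{\left(v \right)} = 12 v$
$H = 21352425$ ($H = \left(1259 - -16\right) \left(\left(-116 + 8\right) + 16855\right) = \left(1259 + \left(-77 + 93\right)\right) \left(-108 + 16855\right) = \left(1259 + 16\right) 16747 = 1275 \cdot 16747 = 21352425$)
$\left(b{\left(-96 \right)} + H\right) - 16643 = \left(12 \left(-96\right) + 21352425\right) - 16643 = \left(-1152 + 21352425\right) - 16643 = 21351273 - 16643 = 21334630$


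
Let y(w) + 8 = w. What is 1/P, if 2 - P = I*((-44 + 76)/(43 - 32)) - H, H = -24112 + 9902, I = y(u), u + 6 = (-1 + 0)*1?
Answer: -11/155808 ≈ -7.0600e-5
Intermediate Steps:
u = -7 (u = -6 + (-1 + 0)*1 = -6 - 1*1 = -6 - 1 = -7)
y(w) = -8 + w
I = -15 (I = -8 - 7 = -15)
H = -14210
P = -155808/11 (P = 2 - (-15*(-44 + 76)/(43 - 32) - 1*(-14210)) = 2 - (-480/11 + 14210) = 2 - 1*155830/11 = 2 - 155830/11 = -155808/11 ≈ -14164.)
1/P = 1/(-155808/11) = -11/155808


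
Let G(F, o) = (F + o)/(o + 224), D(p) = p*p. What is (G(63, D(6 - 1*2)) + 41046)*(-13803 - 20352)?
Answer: -22430997963/16 ≈ -1.4019e+9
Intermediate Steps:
D(p) = p²
G(F, o) = (F + o)/(224 + o)
(G(63, D(6 - 1*2)) + 41046)*(-13803 - 20352) = ((63 + (6 - 1*2)²)/(224 + (6 - 1*2)²) + 41046)*(-13803 - 20352) = ((63 + (6 - 2)²)/(224 + (6 - 2)²) + 41046)*(-34155) = ((63 + 4²)/(224 + 4²) + 41046)*(-34155) = ((63 + 16)/(224 + 16) + 41046)*(-34155) = (79/240 + 41046)*(-34155) = (9851119/240)*(-34155) = -22430997963/16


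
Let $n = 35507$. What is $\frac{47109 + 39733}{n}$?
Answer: $\frac{86842}{35507} \approx 2.4458$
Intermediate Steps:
$\frac{47109 + 39733}{n} = \frac{47109 + 39733}{35507} = 86842 \cdot \frac{1}{35507} = \frac{86842}{35507}$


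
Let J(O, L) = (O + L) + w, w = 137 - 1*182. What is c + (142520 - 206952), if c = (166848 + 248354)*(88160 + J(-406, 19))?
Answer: 36424776624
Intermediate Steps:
w = -45 (w = 137 - 182 = -45)
J(O, L) = -45 + L + O (J(O, L) = (O + L) - 45 = (L + O) - 45 = -45 + L + O)
c = 36424841056 (c = (166848 + 248354)*(88160 + (-45 + 19 - 406)) = 415202*(88160 - 432) = 415202*87728 = 36424841056)
c + (142520 - 206952) = 36424841056 + (142520 - 206952) = 36424841056 - 64432 = 36424776624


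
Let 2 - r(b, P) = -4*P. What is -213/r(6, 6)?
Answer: -213/26 ≈ -8.1923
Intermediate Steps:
r(b, P) = 2 + 4*P (r(b, P) = 2 - (-4)*P = 2 + 4*P)
-213/r(6, 6) = -213/(2 + 4*6) = -213/(2 + 24) = -213/26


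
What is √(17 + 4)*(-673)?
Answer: -673*√21 ≈ -3084.1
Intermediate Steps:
√(17 + 4)*(-673) = √21*(-673) = -673*√21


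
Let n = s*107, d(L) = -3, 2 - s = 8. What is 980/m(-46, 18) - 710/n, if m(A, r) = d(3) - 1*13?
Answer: -77225/1284 ≈ -60.144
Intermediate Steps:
s = -6 (s = 2 - 1*8 = 2 - 8 = -6)
m(A, r) = -16 (m(A, r) = -3 - 1*13 = -3 - 13 = -16)
n = -642 (n = -6*107 = -642)
980/m(-46, 18) - 710/n = 980/(-16) - 710/(-642) = 980*(-1/16) - 710*(-1/642) = -245/4 + 355/321 = -77225/1284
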